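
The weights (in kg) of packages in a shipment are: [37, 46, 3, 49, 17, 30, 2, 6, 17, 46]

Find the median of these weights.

23.5

Step 1: Sort the data in ascending order: [2, 3, 6, 17, 17, 30, 37, 46, 46, 49]
Step 2: The number of values is n = 10.
Step 3: Since n is even, the median is the average of positions 5 and 6:
  Median = (17 + 30) / 2 = 23.5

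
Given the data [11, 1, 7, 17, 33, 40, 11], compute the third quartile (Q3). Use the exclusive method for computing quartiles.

33

Step 1: Sort the data: [1, 7, 11, 11, 17, 33, 40]
Step 2: n = 7
Step 3: Using the exclusive quartile method:
  Q1 = 7
  Q2 (median) = 11
  Q3 = 33
  IQR = Q3 - Q1 = 33 - 7 = 26
Step 4: Q3 = 33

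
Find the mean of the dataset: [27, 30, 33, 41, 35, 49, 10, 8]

29.125

Step 1: Sum all values: 27 + 30 + 33 + 41 + 35 + 49 + 10 + 8 = 233
Step 2: Count the number of values: n = 8
Step 3: Mean = sum / n = 233 / 8 = 29.125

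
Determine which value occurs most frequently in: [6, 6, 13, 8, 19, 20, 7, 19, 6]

6

Step 1: Count the frequency of each value:
  6: appears 3 time(s)
  7: appears 1 time(s)
  8: appears 1 time(s)
  13: appears 1 time(s)
  19: appears 2 time(s)
  20: appears 1 time(s)
Step 2: The value 6 appears most frequently (3 times).
Step 3: Mode = 6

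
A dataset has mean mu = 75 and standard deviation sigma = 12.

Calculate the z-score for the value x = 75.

0

Step 1: Recall the z-score formula: z = (x - mu) / sigma
Step 2: Substitute values: z = (75 - 75) / 12
Step 3: z = 0 / 12 = 0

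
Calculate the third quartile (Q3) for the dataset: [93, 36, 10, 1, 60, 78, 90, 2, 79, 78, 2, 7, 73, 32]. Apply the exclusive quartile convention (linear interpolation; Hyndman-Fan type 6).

78.25

Step 1: Sort the data: [1, 2, 2, 7, 10, 32, 36, 60, 73, 78, 78, 79, 90, 93]
Step 2: n = 14
Step 3: Using the exclusive quartile method:
  Q1 = 5.75
  Q2 (median) = 48
  Q3 = 78.25
  IQR = Q3 - Q1 = 78.25 - 5.75 = 72.5
Step 4: Q3 = 78.25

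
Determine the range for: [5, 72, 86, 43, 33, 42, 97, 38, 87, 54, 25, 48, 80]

92

Step 1: Identify the maximum value: max = 97
Step 2: Identify the minimum value: min = 5
Step 3: Range = max - min = 97 - 5 = 92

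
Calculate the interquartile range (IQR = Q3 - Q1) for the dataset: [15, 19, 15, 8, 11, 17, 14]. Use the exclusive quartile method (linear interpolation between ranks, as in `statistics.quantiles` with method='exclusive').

6

Step 1: Sort the data: [8, 11, 14, 15, 15, 17, 19]
Step 2: n = 7
Step 3: Using the exclusive quartile method:
  Q1 = 11
  Q2 (median) = 15
  Q3 = 17
  IQR = Q3 - Q1 = 17 - 11 = 6
Step 4: IQR = 6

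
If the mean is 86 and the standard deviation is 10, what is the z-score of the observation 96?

1

Step 1: Recall the z-score formula: z = (x - mu) / sigma
Step 2: Substitute values: z = (96 - 86) / 10
Step 3: z = 10 / 10 = 1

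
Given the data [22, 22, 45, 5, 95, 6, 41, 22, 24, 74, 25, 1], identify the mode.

22

Step 1: Count the frequency of each value:
  1: appears 1 time(s)
  5: appears 1 time(s)
  6: appears 1 time(s)
  22: appears 3 time(s)
  24: appears 1 time(s)
  25: appears 1 time(s)
  41: appears 1 time(s)
  45: appears 1 time(s)
  74: appears 1 time(s)
  95: appears 1 time(s)
Step 2: The value 22 appears most frequently (3 times).
Step 3: Mode = 22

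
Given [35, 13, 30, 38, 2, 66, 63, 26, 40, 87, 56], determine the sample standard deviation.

24.7886

Step 1: Compute the mean: 41.4545
Step 2: Sum of squared deviations from the mean: 6144.7273
Step 3: Sample variance = 6144.7273 / 10 = 614.4727
Step 4: Standard deviation = sqrt(614.4727) = 24.7886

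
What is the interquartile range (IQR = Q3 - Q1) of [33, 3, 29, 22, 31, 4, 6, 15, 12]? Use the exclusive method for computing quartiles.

25

Step 1: Sort the data: [3, 4, 6, 12, 15, 22, 29, 31, 33]
Step 2: n = 9
Step 3: Using the exclusive quartile method:
  Q1 = 5
  Q2 (median) = 15
  Q3 = 30
  IQR = Q3 - Q1 = 30 - 5 = 25
Step 4: IQR = 25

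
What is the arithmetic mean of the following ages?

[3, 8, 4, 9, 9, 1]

5.6667

Step 1: Sum all values: 3 + 8 + 4 + 9 + 9 + 1 = 34
Step 2: Count the number of values: n = 6
Step 3: Mean = sum / n = 34 / 6 = 5.6667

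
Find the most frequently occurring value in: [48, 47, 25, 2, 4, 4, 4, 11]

4

Step 1: Count the frequency of each value:
  2: appears 1 time(s)
  4: appears 3 time(s)
  11: appears 1 time(s)
  25: appears 1 time(s)
  47: appears 1 time(s)
  48: appears 1 time(s)
Step 2: The value 4 appears most frequently (3 times).
Step 3: Mode = 4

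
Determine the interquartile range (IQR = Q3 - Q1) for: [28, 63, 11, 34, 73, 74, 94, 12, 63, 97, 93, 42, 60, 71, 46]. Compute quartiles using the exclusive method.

40

Step 1: Sort the data: [11, 12, 28, 34, 42, 46, 60, 63, 63, 71, 73, 74, 93, 94, 97]
Step 2: n = 15
Step 3: Using the exclusive quartile method:
  Q1 = 34
  Q2 (median) = 63
  Q3 = 74
  IQR = Q3 - Q1 = 74 - 34 = 40
Step 4: IQR = 40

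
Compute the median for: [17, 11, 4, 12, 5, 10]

10.5

Step 1: Sort the data in ascending order: [4, 5, 10, 11, 12, 17]
Step 2: The number of values is n = 6.
Step 3: Since n is even, the median is the average of positions 3 and 4:
  Median = (10 + 11) / 2 = 10.5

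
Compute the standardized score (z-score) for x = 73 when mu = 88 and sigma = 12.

-1.25

Step 1: Recall the z-score formula: z = (x - mu) / sigma
Step 2: Substitute values: z = (73 - 88) / 12
Step 3: z = -15 / 12 = -1.25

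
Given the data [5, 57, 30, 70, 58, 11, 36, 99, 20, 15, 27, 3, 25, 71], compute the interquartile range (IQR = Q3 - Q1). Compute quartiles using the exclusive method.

47

Step 1: Sort the data: [3, 5, 11, 15, 20, 25, 27, 30, 36, 57, 58, 70, 71, 99]
Step 2: n = 14
Step 3: Using the exclusive quartile method:
  Q1 = 14
  Q2 (median) = 28.5
  Q3 = 61
  IQR = Q3 - Q1 = 61 - 14 = 47
Step 4: IQR = 47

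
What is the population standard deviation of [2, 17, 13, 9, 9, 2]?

5.4365

Step 1: Compute the mean: 8.6667
Step 2: Sum of squared deviations from the mean: 177.3333
Step 3: Population variance = 177.3333 / 6 = 29.5556
Step 4: Standard deviation = sqrt(29.5556) = 5.4365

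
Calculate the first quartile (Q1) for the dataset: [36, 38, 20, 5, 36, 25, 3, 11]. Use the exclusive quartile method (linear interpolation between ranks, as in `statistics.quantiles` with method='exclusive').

6.5

Step 1: Sort the data: [3, 5, 11, 20, 25, 36, 36, 38]
Step 2: n = 8
Step 3: Using the exclusive quartile method:
  Q1 = 6.5
  Q2 (median) = 22.5
  Q3 = 36
  IQR = Q3 - Q1 = 36 - 6.5 = 29.5
Step 4: Q1 = 6.5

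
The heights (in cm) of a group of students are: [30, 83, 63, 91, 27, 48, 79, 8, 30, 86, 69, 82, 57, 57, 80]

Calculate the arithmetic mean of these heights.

59.3333

Step 1: Sum all values: 30 + 83 + 63 + 91 + 27 + 48 + 79 + 8 + 30 + 86 + 69 + 82 + 57 + 57 + 80 = 890
Step 2: Count the number of values: n = 15
Step 3: Mean = sum / n = 890 / 15 = 59.3333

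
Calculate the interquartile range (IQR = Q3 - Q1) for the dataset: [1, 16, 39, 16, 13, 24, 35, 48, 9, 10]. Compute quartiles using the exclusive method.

26.25

Step 1: Sort the data: [1, 9, 10, 13, 16, 16, 24, 35, 39, 48]
Step 2: n = 10
Step 3: Using the exclusive quartile method:
  Q1 = 9.75
  Q2 (median) = 16
  Q3 = 36
  IQR = Q3 - Q1 = 36 - 9.75 = 26.25
Step 4: IQR = 26.25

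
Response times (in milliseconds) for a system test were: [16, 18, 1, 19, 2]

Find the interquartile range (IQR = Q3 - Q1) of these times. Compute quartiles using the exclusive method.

17

Step 1: Sort the data: [1, 2, 16, 18, 19]
Step 2: n = 5
Step 3: Using the exclusive quartile method:
  Q1 = 1.5
  Q2 (median) = 16
  Q3 = 18.5
  IQR = Q3 - Q1 = 18.5 - 1.5 = 17
Step 4: IQR = 17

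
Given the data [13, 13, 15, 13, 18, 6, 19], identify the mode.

13

Step 1: Count the frequency of each value:
  6: appears 1 time(s)
  13: appears 3 time(s)
  15: appears 1 time(s)
  18: appears 1 time(s)
  19: appears 1 time(s)
Step 2: The value 13 appears most frequently (3 times).
Step 3: Mode = 13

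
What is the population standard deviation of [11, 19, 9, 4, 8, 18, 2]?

5.9864

Step 1: Compute the mean: 10.1429
Step 2: Sum of squared deviations from the mean: 250.8571
Step 3: Population variance = 250.8571 / 7 = 35.8367
Step 4: Standard deviation = sqrt(35.8367) = 5.9864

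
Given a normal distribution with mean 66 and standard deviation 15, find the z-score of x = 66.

0

Step 1: Recall the z-score formula: z = (x - mu) / sigma
Step 2: Substitute values: z = (66 - 66) / 15
Step 3: z = 0 / 15 = 0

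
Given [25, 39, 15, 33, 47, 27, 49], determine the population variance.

129.9592

Step 1: Compute the mean: (25 + 39 + 15 + 33 + 47 + 27 + 49) / 7 = 33.5714
Step 2: Compute squared deviations from the mean:
  (25 - 33.5714)^2 = 73.4694
  (39 - 33.5714)^2 = 29.4694
  (15 - 33.5714)^2 = 344.898
  (33 - 33.5714)^2 = 0.3265
  (47 - 33.5714)^2 = 180.3265
  (27 - 33.5714)^2 = 43.1837
  (49 - 33.5714)^2 = 238.0408
Step 3: Sum of squared deviations = 909.7143
Step 4: Population variance = 909.7143 / 7 = 129.9592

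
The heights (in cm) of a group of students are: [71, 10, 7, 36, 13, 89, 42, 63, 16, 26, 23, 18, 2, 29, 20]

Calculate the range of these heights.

87

Step 1: Identify the maximum value: max = 89
Step 2: Identify the minimum value: min = 2
Step 3: Range = max - min = 89 - 2 = 87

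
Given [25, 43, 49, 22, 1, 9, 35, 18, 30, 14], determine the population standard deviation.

14.2632

Step 1: Compute the mean: 24.6
Step 2: Sum of squared deviations from the mean: 2034.4
Step 3: Population variance = 2034.4 / 10 = 203.44
Step 4: Standard deviation = sqrt(203.44) = 14.2632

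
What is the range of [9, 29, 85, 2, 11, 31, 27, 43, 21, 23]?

83

Step 1: Identify the maximum value: max = 85
Step 2: Identify the minimum value: min = 2
Step 3: Range = max - min = 85 - 2 = 83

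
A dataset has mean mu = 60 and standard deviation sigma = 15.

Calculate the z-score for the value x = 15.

-3

Step 1: Recall the z-score formula: z = (x - mu) / sigma
Step 2: Substitute values: z = (15 - 60) / 15
Step 3: z = -45 / 15 = -3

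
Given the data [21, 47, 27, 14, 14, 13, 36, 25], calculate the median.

23

Step 1: Sort the data in ascending order: [13, 14, 14, 21, 25, 27, 36, 47]
Step 2: The number of values is n = 8.
Step 3: Since n is even, the median is the average of positions 4 and 5:
  Median = (21 + 25) / 2 = 23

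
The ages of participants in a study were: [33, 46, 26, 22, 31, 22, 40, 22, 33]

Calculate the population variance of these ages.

64.4691

Step 1: Compute the mean: (33 + 46 + 26 + 22 + 31 + 22 + 40 + 22 + 33) / 9 = 30.5556
Step 2: Compute squared deviations from the mean:
  (33 - 30.5556)^2 = 5.9753
  (46 - 30.5556)^2 = 238.5309
  (26 - 30.5556)^2 = 20.7531
  (22 - 30.5556)^2 = 73.1975
  (31 - 30.5556)^2 = 0.1975
  (22 - 30.5556)^2 = 73.1975
  (40 - 30.5556)^2 = 89.1975
  (22 - 30.5556)^2 = 73.1975
  (33 - 30.5556)^2 = 5.9753
Step 3: Sum of squared deviations = 580.2222
Step 4: Population variance = 580.2222 / 9 = 64.4691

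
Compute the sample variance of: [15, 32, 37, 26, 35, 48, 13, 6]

201.4286

Step 1: Compute the mean: (15 + 32 + 37 + 26 + 35 + 48 + 13 + 6) / 8 = 26.5
Step 2: Compute squared deviations from the mean:
  (15 - 26.5)^2 = 132.25
  (32 - 26.5)^2 = 30.25
  (37 - 26.5)^2 = 110.25
  (26 - 26.5)^2 = 0.25
  (35 - 26.5)^2 = 72.25
  (48 - 26.5)^2 = 462.25
  (13 - 26.5)^2 = 182.25
  (6 - 26.5)^2 = 420.25
Step 3: Sum of squared deviations = 1410
Step 4: Sample variance = 1410 / 7 = 201.4286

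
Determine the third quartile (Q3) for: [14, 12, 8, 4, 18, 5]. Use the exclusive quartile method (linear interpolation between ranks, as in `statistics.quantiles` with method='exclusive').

15

Step 1: Sort the data: [4, 5, 8, 12, 14, 18]
Step 2: n = 6
Step 3: Using the exclusive quartile method:
  Q1 = 4.75
  Q2 (median) = 10
  Q3 = 15
  IQR = Q3 - Q1 = 15 - 4.75 = 10.25
Step 4: Q3 = 15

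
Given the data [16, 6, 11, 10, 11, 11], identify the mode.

11

Step 1: Count the frequency of each value:
  6: appears 1 time(s)
  10: appears 1 time(s)
  11: appears 3 time(s)
  16: appears 1 time(s)
Step 2: The value 11 appears most frequently (3 times).
Step 3: Mode = 11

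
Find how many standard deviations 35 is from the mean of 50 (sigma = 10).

-1.5

Step 1: Recall the z-score formula: z = (x - mu) / sigma
Step 2: Substitute values: z = (35 - 50) / 10
Step 3: z = -15 / 10 = -1.5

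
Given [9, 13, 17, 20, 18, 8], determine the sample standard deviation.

4.9565

Step 1: Compute the mean: 14.1667
Step 2: Sum of squared deviations from the mean: 122.8333
Step 3: Sample variance = 122.8333 / 5 = 24.5667
Step 4: Standard deviation = sqrt(24.5667) = 4.9565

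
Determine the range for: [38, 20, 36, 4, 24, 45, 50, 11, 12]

46

Step 1: Identify the maximum value: max = 50
Step 2: Identify the minimum value: min = 4
Step 3: Range = max - min = 50 - 4 = 46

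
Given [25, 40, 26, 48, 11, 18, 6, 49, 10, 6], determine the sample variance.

278.9889

Step 1: Compute the mean: (25 + 40 + 26 + 48 + 11 + 18 + 6 + 49 + 10 + 6) / 10 = 23.9
Step 2: Compute squared deviations from the mean:
  (25 - 23.9)^2 = 1.21
  (40 - 23.9)^2 = 259.21
  (26 - 23.9)^2 = 4.41
  (48 - 23.9)^2 = 580.81
  (11 - 23.9)^2 = 166.41
  (18 - 23.9)^2 = 34.81
  (6 - 23.9)^2 = 320.41
  (49 - 23.9)^2 = 630.01
  (10 - 23.9)^2 = 193.21
  (6 - 23.9)^2 = 320.41
Step 3: Sum of squared deviations = 2510.9
Step 4: Sample variance = 2510.9 / 9 = 278.9889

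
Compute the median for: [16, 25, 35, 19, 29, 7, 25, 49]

25

Step 1: Sort the data in ascending order: [7, 16, 19, 25, 25, 29, 35, 49]
Step 2: The number of values is n = 8.
Step 3: Since n is even, the median is the average of positions 4 and 5:
  Median = (25 + 25) / 2 = 25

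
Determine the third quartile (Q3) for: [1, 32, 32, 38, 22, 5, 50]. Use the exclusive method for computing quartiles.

38

Step 1: Sort the data: [1, 5, 22, 32, 32, 38, 50]
Step 2: n = 7
Step 3: Using the exclusive quartile method:
  Q1 = 5
  Q2 (median) = 32
  Q3 = 38
  IQR = Q3 - Q1 = 38 - 5 = 33
Step 4: Q3 = 38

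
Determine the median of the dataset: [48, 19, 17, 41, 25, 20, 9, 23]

21.5

Step 1: Sort the data in ascending order: [9, 17, 19, 20, 23, 25, 41, 48]
Step 2: The number of values is n = 8.
Step 3: Since n is even, the median is the average of positions 4 and 5:
  Median = (20 + 23) / 2 = 21.5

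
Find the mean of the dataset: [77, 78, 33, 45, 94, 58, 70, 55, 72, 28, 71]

61.9091

Step 1: Sum all values: 77 + 78 + 33 + 45 + 94 + 58 + 70 + 55 + 72 + 28 + 71 = 681
Step 2: Count the number of values: n = 11
Step 3: Mean = sum / n = 681 / 11 = 61.9091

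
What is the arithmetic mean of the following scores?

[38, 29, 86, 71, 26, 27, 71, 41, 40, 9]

43.8

Step 1: Sum all values: 38 + 29 + 86 + 71 + 26 + 27 + 71 + 41 + 40 + 9 = 438
Step 2: Count the number of values: n = 10
Step 3: Mean = sum / n = 438 / 10 = 43.8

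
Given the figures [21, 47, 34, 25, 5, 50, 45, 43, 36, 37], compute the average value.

34.3

Step 1: Sum all values: 21 + 47 + 34 + 25 + 5 + 50 + 45 + 43 + 36 + 37 = 343
Step 2: Count the number of values: n = 10
Step 3: Mean = sum / n = 343 / 10 = 34.3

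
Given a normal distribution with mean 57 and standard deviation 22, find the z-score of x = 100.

1.9545

Step 1: Recall the z-score formula: z = (x - mu) / sigma
Step 2: Substitute values: z = (100 - 57) / 22
Step 3: z = 43 / 22 = 1.9545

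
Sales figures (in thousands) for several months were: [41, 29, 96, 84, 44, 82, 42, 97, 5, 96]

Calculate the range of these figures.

92

Step 1: Identify the maximum value: max = 97
Step 2: Identify the minimum value: min = 5
Step 3: Range = max - min = 97 - 5 = 92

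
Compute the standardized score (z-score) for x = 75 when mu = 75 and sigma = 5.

0

Step 1: Recall the z-score formula: z = (x - mu) / sigma
Step 2: Substitute values: z = (75 - 75) / 5
Step 3: z = 0 / 5 = 0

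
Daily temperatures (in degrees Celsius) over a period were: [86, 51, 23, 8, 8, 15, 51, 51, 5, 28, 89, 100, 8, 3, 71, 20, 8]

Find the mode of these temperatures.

8

Step 1: Count the frequency of each value:
  3: appears 1 time(s)
  5: appears 1 time(s)
  8: appears 4 time(s)
  15: appears 1 time(s)
  20: appears 1 time(s)
  23: appears 1 time(s)
  28: appears 1 time(s)
  51: appears 3 time(s)
  71: appears 1 time(s)
  86: appears 1 time(s)
  89: appears 1 time(s)
  100: appears 1 time(s)
Step 2: The value 8 appears most frequently (4 times).
Step 3: Mode = 8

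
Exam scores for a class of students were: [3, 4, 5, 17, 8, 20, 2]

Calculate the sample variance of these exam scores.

51.619

Step 1: Compute the mean: (3 + 4 + 5 + 17 + 8 + 20 + 2) / 7 = 8.4286
Step 2: Compute squared deviations from the mean:
  (3 - 8.4286)^2 = 29.4694
  (4 - 8.4286)^2 = 19.6122
  (5 - 8.4286)^2 = 11.7551
  (17 - 8.4286)^2 = 73.4694
  (8 - 8.4286)^2 = 0.1837
  (20 - 8.4286)^2 = 133.898
  (2 - 8.4286)^2 = 41.3265
Step 3: Sum of squared deviations = 309.7143
Step 4: Sample variance = 309.7143 / 6 = 51.619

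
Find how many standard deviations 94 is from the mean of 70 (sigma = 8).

3

Step 1: Recall the z-score formula: z = (x - mu) / sigma
Step 2: Substitute values: z = (94 - 70) / 8
Step 3: z = 24 / 8 = 3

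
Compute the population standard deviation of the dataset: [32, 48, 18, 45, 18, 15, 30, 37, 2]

14.2578

Step 1: Compute the mean: 27.2222
Step 2: Sum of squared deviations from the mean: 1829.5556
Step 3: Population variance = 1829.5556 / 9 = 203.284
Step 4: Standard deviation = sqrt(203.284) = 14.2578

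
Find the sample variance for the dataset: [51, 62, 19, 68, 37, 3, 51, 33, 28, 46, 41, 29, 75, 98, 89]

681.6667

Step 1: Compute the mean: (51 + 62 + 19 + 68 + 37 + 3 + 51 + 33 + 28 + 46 + 41 + 29 + 75 + 98 + 89) / 15 = 48.6667
Step 2: Compute squared deviations from the mean:
  (51 - 48.6667)^2 = 5.4444
  (62 - 48.6667)^2 = 177.7778
  (19 - 48.6667)^2 = 880.1111
  (68 - 48.6667)^2 = 373.7778
  (37 - 48.6667)^2 = 136.1111
  (3 - 48.6667)^2 = 2085.4444
  (51 - 48.6667)^2 = 5.4444
  (33 - 48.6667)^2 = 245.4444
  (28 - 48.6667)^2 = 427.1111
  (46 - 48.6667)^2 = 7.1111
  (41 - 48.6667)^2 = 58.7778
  (29 - 48.6667)^2 = 386.7778
  (75 - 48.6667)^2 = 693.4444
  (98 - 48.6667)^2 = 2433.7778
  (89 - 48.6667)^2 = 1626.7778
Step 3: Sum of squared deviations = 9543.3333
Step 4: Sample variance = 9543.3333 / 14 = 681.6667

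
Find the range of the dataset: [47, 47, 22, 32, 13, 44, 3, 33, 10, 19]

44

Step 1: Identify the maximum value: max = 47
Step 2: Identify the minimum value: min = 3
Step 3: Range = max - min = 47 - 3 = 44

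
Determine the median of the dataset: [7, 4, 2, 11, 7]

7

Step 1: Sort the data in ascending order: [2, 4, 7, 7, 11]
Step 2: The number of values is n = 5.
Step 3: Since n is odd, the median is the middle value at position 3: 7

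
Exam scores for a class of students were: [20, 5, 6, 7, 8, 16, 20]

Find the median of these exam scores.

8

Step 1: Sort the data in ascending order: [5, 6, 7, 8, 16, 20, 20]
Step 2: The number of values is n = 7.
Step 3: Since n is odd, the median is the middle value at position 4: 8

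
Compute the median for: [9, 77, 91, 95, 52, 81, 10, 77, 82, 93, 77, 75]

77

Step 1: Sort the data in ascending order: [9, 10, 52, 75, 77, 77, 77, 81, 82, 91, 93, 95]
Step 2: The number of values is n = 12.
Step 3: Since n is even, the median is the average of positions 6 and 7:
  Median = (77 + 77) / 2 = 77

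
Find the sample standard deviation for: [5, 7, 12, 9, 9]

2.6077

Step 1: Compute the mean: 8.4
Step 2: Sum of squared deviations from the mean: 27.2
Step 3: Sample variance = 27.2 / 4 = 6.8
Step 4: Standard deviation = sqrt(6.8) = 2.6077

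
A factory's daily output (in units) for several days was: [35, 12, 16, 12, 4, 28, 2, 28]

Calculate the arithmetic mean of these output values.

17.125

Step 1: Sum all values: 35 + 12 + 16 + 12 + 4 + 28 + 2 + 28 = 137
Step 2: Count the number of values: n = 8
Step 3: Mean = sum / n = 137 / 8 = 17.125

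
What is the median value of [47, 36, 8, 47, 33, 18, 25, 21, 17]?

25

Step 1: Sort the data in ascending order: [8, 17, 18, 21, 25, 33, 36, 47, 47]
Step 2: The number of values is n = 9.
Step 3: Since n is odd, the median is the middle value at position 5: 25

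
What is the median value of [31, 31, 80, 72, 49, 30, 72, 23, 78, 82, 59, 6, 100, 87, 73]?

72

Step 1: Sort the data in ascending order: [6, 23, 30, 31, 31, 49, 59, 72, 72, 73, 78, 80, 82, 87, 100]
Step 2: The number of values is n = 15.
Step 3: Since n is odd, the median is the middle value at position 8: 72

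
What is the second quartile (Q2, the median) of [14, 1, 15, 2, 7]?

7

Step 1: Sort the data: [1, 2, 7, 14, 15]
Step 2: n = 5
Step 3: Q2 is the median. Since n is odd, it is the middle value at position 3: 7
Step 4: Q2 = 7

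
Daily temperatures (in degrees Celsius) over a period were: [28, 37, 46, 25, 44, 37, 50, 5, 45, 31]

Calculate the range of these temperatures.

45

Step 1: Identify the maximum value: max = 50
Step 2: Identify the minimum value: min = 5
Step 3: Range = max - min = 50 - 5 = 45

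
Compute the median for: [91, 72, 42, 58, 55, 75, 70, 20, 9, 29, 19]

55

Step 1: Sort the data in ascending order: [9, 19, 20, 29, 42, 55, 58, 70, 72, 75, 91]
Step 2: The number of values is n = 11.
Step 3: Since n is odd, the median is the middle value at position 6: 55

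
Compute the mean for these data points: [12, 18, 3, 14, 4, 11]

10.3333

Step 1: Sum all values: 12 + 18 + 3 + 14 + 4 + 11 = 62
Step 2: Count the number of values: n = 6
Step 3: Mean = sum / n = 62 / 6 = 10.3333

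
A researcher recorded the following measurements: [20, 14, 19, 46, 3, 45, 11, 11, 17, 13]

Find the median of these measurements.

15.5

Step 1: Sort the data in ascending order: [3, 11, 11, 13, 14, 17, 19, 20, 45, 46]
Step 2: The number of values is n = 10.
Step 3: Since n is even, the median is the average of positions 5 and 6:
  Median = (14 + 17) / 2 = 15.5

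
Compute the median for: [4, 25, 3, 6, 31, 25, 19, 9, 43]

19

Step 1: Sort the data in ascending order: [3, 4, 6, 9, 19, 25, 25, 31, 43]
Step 2: The number of values is n = 9.
Step 3: Since n is odd, the median is the middle value at position 5: 19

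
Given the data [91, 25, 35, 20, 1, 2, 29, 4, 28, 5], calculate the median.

22.5

Step 1: Sort the data in ascending order: [1, 2, 4, 5, 20, 25, 28, 29, 35, 91]
Step 2: The number of values is n = 10.
Step 3: Since n is even, the median is the average of positions 5 and 6:
  Median = (20 + 25) / 2 = 22.5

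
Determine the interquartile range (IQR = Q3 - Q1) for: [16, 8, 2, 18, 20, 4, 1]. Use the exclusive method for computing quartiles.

16

Step 1: Sort the data: [1, 2, 4, 8, 16, 18, 20]
Step 2: n = 7
Step 3: Using the exclusive quartile method:
  Q1 = 2
  Q2 (median) = 8
  Q3 = 18
  IQR = Q3 - Q1 = 18 - 2 = 16
Step 4: IQR = 16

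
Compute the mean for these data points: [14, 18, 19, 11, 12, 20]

15.6667

Step 1: Sum all values: 14 + 18 + 19 + 11 + 12 + 20 = 94
Step 2: Count the number of values: n = 6
Step 3: Mean = sum / n = 94 / 6 = 15.6667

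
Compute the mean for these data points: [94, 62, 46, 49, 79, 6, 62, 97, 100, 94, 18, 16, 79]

61.6923

Step 1: Sum all values: 94 + 62 + 46 + 49 + 79 + 6 + 62 + 97 + 100 + 94 + 18 + 16 + 79 = 802
Step 2: Count the number of values: n = 13
Step 3: Mean = sum / n = 802 / 13 = 61.6923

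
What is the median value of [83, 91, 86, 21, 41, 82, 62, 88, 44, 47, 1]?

62

Step 1: Sort the data in ascending order: [1, 21, 41, 44, 47, 62, 82, 83, 86, 88, 91]
Step 2: The number of values is n = 11.
Step 3: Since n is odd, the median is the middle value at position 6: 62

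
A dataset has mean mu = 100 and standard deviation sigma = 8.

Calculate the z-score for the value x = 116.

2

Step 1: Recall the z-score formula: z = (x - mu) / sigma
Step 2: Substitute values: z = (116 - 100) / 8
Step 3: z = 16 / 8 = 2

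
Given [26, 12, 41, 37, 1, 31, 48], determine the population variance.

235.4286

Step 1: Compute the mean: (26 + 12 + 41 + 37 + 1 + 31 + 48) / 7 = 28
Step 2: Compute squared deviations from the mean:
  (26 - 28)^2 = 4
  (12 - 28)^2 = 256
  (41 - 28)^2 = 169
  (37 - 28)^2 = 81
  (1 - 28)^2 = 729
  (31 - 28)^2 = 9
  (48 - 28)^2 = 400
Step 3: Sum of squared deviations = 1648
Step 4: Population variance = 1648 / 7 = 235.4286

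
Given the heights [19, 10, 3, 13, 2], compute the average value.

9.4

Step 1: Sum all values: 19 + 10 + 3 + 13 + 2 = 47
Step 2: Count the number of values: n = 5
Step 3: Mean = sum / n = 47 / 5 = 9.4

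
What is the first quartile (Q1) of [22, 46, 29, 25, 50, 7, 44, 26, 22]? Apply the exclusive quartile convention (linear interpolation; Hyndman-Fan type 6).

22

Step 1: Sort the data: [7, 22, 22, 25, 26, 29, 44, 46, 50]
Step 2: n = 9
Step 3: Using the exclusive quartile method:
  Q1 = 22
  Q2 (median) = 26
  Q3 = 45
  IQR = Q3 - Q1 = 45 - 22 = 23
Step 4: Q1 = 22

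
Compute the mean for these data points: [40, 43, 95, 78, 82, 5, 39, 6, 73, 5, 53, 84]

50.25

Step 1: Sum all values: 40 + 43 + 95 + 78 + 82 + 5 + 39 + 6 + 73 + 5 + 53 + 84 = 603
Step 2: Count the number of values: n = 12
Step 3: Mean = sum / n = 603 / 12 = 50.25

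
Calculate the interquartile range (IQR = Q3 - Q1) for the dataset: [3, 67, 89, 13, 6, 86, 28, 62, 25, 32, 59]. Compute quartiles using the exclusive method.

54

Step 1: Sort the data: [3, 6, 13, 25, 28, 32, 59, 62, 67, 86, 89]
Step 2: n = 11
Step 3: Using the exclusive quartile method:
  Q1 = 13
  Q2 (median) = 32
  Q3 = 67
  IQR = Q3 - Q1 = 67 - 13 = 54
Step 4: IQR = 54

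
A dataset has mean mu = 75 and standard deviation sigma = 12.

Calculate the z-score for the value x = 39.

-3

Step 1: Recall the z-score formula: z = (x - mu) / sigma
Step 2: Substitute values: z = (39 - 75) / 12
Step 3: z = -36 / 12 = -3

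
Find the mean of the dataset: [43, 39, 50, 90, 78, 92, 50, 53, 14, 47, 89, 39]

57

Step 1: Sum all values: 43 + 39 + 50 + 90 + 78 + 92 + 50 + 53 + 14 + 47 + 89 + 39 = 684
Step 2: Count the number of values: n = 12
Step 3: Mean = sum / n = 684 / 12 = 57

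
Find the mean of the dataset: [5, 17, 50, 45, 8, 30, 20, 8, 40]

24.7778

Step 1: Sum all values: 5 + 17 + 50 + 45 + 8 + 30 + 20 + 8 + 40 = 223
Step 2: Count the number of values: n = 9
Step 3: Mean = sum / n = 223 / 9 = 24.7778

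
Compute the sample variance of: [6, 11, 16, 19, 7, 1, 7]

38.619

Step 1: Compute the mean: (6 + 11 + 16 + 19 + 7 + 1 + 7) / 7 = 9.5714
Step 2: Compute squared deviations from the mean:
  (6 - 9.5714)^2 = 12.7551
  (11 - 9.5714)^2 = 2.0408
  (16 - 9.5714)^2 = 41.3265
  (19 - 9.5714)^2 = 88.898
  (7 - 9.5714)^2 = 6.6122
  (1 - 9.5714)^2 = 73.4694
  (7 - 9.5714)^2 = 6.6122
Step 3: Sum of squared deviations = 231.7143
Step 4: Sample variance = 231.7143 / 6 = 38.619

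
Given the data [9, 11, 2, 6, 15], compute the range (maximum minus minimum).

13

Step 1: Identify the maximum value: max = 15
Step 2: Identify the minimum value: min = 2
Step 3: Range = max - min = 15 - 2 = 13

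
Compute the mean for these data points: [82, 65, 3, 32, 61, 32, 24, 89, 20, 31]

43.9

Step 1: Sum all values: 82 + 65 + 3 + 32 + 61 + 32 + 24 + 89 + 20 + 31 = 439
Step 2: Count the number of values: n = 10
Step 3: Mean = sum / n = 439 / 10 = 43.9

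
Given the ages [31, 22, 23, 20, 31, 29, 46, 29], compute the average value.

28.875

Step 1: Sum all values: 31 + 22 + 23 + 20 + 31 + 29 + 46 + 29 = 231
Step 2: Count the number of values: n = 8
Step 3: Mean = sum / n = 231 / 8 = 28.875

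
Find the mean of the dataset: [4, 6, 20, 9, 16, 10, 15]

11.4286

Step 1: Sum all values: 4 + 6 + 20 + 9 + 16 + 10 + 15 = 80
Step 2: Count the number of values: n = 7
Step 3: Mean = sum / n = 80 / 7 = 11.4286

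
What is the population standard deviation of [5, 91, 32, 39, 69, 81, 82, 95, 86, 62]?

28.1879

Step 1: Compute the mean: 64.2
Step 2: Sum of squared deviations from the mean: 7945.6
Step 3: Population variance = 7945.6 / 10 = 794.56
Step 4: Standard deviation = sqrt(794.56) = 28.1879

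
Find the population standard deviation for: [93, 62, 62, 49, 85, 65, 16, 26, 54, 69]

22.4519

Step 1: Compute the mean: 58.1
Step 2: Sum of squared deviations from the mean: 5040.9
Step 3: Population variance = 5040.9 / 10 = 504.09
Step 4: Standard deviation = sqrt(504.09) = 22.4519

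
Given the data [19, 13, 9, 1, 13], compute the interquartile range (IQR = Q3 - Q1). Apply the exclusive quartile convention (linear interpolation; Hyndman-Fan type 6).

11

Step 1: Sort the data: [1, 9, 13, 13, 19]
Step 2: n = 5
Step 3: Using the exclusive quartile method:
  Q1 = 5
  Q2 (median) = 13
  Q3 = 16
  IQR = Q3 - Q1 = 16 - 5 = 11
Step 4: IQR = 11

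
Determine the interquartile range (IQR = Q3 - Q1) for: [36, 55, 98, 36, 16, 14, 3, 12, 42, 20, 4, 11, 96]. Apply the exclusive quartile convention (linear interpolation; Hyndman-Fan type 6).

37

Step 1: Sort the data: [3, 4, 11, 12, 14, 16, 20, 36, 36, 42, 55, 96, 98]
Step 2: n = 13
Step 3: Using the exclusive quartile method:
  Q1 = 11.5
  Q2 (median) = 20
  Q3 = 48.5
  IQR = Q3 - Q1 = 48.5 - 11.5 = 37
Step 4: IQR = 37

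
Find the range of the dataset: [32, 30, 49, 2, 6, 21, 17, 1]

48

Step 1: Identify the maximum value: max = 49
Step 2: Identify the minimum value: min = 1
Step 3: Range = max - min = 49 - 1 = 48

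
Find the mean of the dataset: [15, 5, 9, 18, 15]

12.4

Step 1: Sum all values: 15 + 5 + 9 + 18 + 15 = 62
Step 2: Count the number of values: n = 5
Step 3: Mean = sum / n = 62 / 5 = 12.4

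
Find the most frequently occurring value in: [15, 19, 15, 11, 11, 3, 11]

11

Step 1: Count the frequency of each value:
  3: appears 1 time(s)
  11: appears 3 time(s)
  15: appears 2 time(s)
  19: appears 1 time(s)
Step 2: The value 11 appears most frequently (3 times).
Step 3: Mode = 11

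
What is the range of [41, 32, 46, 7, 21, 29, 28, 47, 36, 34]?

40

Step 1: Identify the maximum value: max = 47
Step 2: Identify the minimum value: min = 7
Step 3: Range = max - min = 47 - 7 = 40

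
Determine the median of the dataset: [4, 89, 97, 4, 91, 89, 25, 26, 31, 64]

47.5

Step 1: Sort the data in ascending order: [4, 4, 25, 26, 31, 64, 89, 89, 91, 97]
Step 2: The number of values is n = 10.
Step 3: Since n is even, the median is the average of positions 5 and 6:
  Median = (31 + 64) / 2 = 47.5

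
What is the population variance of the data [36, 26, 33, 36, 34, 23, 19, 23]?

39.9375

Step 1: Compute the mean: (36 + 26 + 33 + 36 + 34 + 23 + 19 + 23) / 8 = 28.75
Step 2: Compute squared deviations from the mean:
  (36 - 28.75)^2 = 52.5625
  (26 - 28.75)^2 = 7.5625
  (33 - 28.75)^2 = 18.0625
  (36 - 28.75)^2 = 52.5625
  (34 - 28.75)^2 = 27.5625
  (23 - 28.75)^2 = 33.0625
  (19 - 28.75)^2 = 95.0625
  (23 - 28.75)^2 = 33.0625
Step 3: Sum of squared deviations = 319.5
Step 4: Population variance = 319.5 / 8 = 39.9375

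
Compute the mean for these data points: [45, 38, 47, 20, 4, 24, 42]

31.4286

Step 1: Sum all values: 45 + 38 + 47 + 20 + 4 + 24 + 42 = 220
Step 2: Count the number of values: n = 7
Step 3: Mean = sum / n = 220 / 7 = 31.4286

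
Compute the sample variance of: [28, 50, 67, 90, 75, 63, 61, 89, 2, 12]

935.5667

Step 1: Compute the mean: (28 + 50 + 67 + 90 + 75 + 63 + 61 + 89 + 2 + 12) / 10 = 53.7
Step 2: Compute squared deviations from the mean:
  (28 - 53.7)^2 = 660.49
  (50 - 53.7)^2 = 13.69
  (67 - 53.7)^2 = 176.89
  (90 - 53.7)^2 = 1317.69
  (75 - 53.7)^2 = 453.69
  (63 - 53.7)^2 = 86.49
  (61 - 53.7)^2 = 53.29
  (89 - 53.7)^2 = 1246.09
  (2 - 53.7)^2 = 2672.89
  (12 - 53.7)^2 = 1738.89
Step 3: Sum of squared deviations = 8420.1
Step 4: Sample variance = 8420.1 / 9 = 935.5667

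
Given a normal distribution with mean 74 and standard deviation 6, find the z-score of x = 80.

1

Step 1: Recall the z-score formula: z = (x - mu) / sigma
Step 2: Substitute values: z = (80 - 74) / 6
Step 3: z = 6 / 6 = 1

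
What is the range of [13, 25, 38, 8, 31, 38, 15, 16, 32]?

30

Step 1: Identify the maximum value: max = 38
Step 2: Identify the minimum value: min = 8
Step 3: Range = max - min = 38 - 8 = 30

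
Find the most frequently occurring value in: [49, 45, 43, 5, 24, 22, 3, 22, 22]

22

Step 1: Count the frequency of each value:
  3: appears 1 time(s)
  5: appears 1 time(s)
  22: appears 3 time(s)
  24: appears 1 time(s)
  43: appears 1 time(s)
  45: appears 1 time(s)
  49: appears 1 time(s)
Step 2: The value 22 appears most frequently (3 times).
Step 3: Mode = 22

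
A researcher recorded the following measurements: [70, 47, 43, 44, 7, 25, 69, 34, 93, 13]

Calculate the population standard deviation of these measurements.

25.4961

Step 1: Compute the mean: 44.5
Step 2: Sum of squared deviations from the mean: 6500.5
Step 3: Population variance = 6500.5 / 10 = 650.05
Step 4: Standard deviation = sqrt(650.05) = 25.4961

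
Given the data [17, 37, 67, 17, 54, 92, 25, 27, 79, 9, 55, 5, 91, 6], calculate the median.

32

Step 1: Sort the data in ascending order: [5, 6, 9, 17, 17, 25, 27, 37, 54, 55, 67, 79, 91, 92]
Step 2: The number of values is n = 14.
Step 3: Since n is even, the median is the average of positions 7 and 8:
  Median = (27 + 37) / 2 = 32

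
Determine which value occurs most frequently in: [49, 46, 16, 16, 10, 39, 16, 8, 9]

16

Step 1: Count the frequency of each value:
  8: appears 1 time(s)
  9: appears 1 time(s)
  10: appears 1 time(s)
  16: appears 3 time(s)
  39: appears 1 time(s)
  46: appears 1 time(s)
  49: appears 1 time(s)
Step 2: The value 16 appears most frequently (3 times).
Step 3: Mode = 16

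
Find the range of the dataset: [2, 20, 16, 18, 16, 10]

18

Step 1: Identify the maximum value: max = 20
Step 2: Identify the minimum value: min = 2
Step 3: Range = max - min = 20 - 2 = 18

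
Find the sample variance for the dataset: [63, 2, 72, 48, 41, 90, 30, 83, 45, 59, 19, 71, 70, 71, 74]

609.981

Step 1: Compute the mean: (63 + 2 + 72 + 48 + 41 + 90 + 30 + 83 + 45 + 59 + 19 + 71 + 70 + 71 + 74) / 15 = 55.8667
Step 2: Compute squared deviations from the mean:
  (63 - 55.8667)^2 = 50.8844
  (2 - 55.8667)^2 = 2901.6178
  (72 - 55.8667)^2 = 260.2844
  (48 - 55.8667)^2 = 61.8844
  (41 - 55.8667)^2 = 221.0178
  (90 - 55.8667)^2 = 1165.0844
  (30 - 55.8667)^2 = 669.0844
  (83 - 55.8667)^2 = 736.2178
  (45 - 55.8667)^2 = 118.0844
  (59 - 55.8667)^2 = 9.8178
  (19 - 55.8667)^2 = 1359.1511
  (71 - 55.8667)^2 = 229.0178
  (70 - 55.8667)^2 = 199.7511
  (71 - 55.8667)^2 = 229.0178
  (74 - 55.8667)^2 = 328.8178
Step 3: Sum of squared deviations = 8539.7333
Step 4: Sample variance = 8539.7333 / 14 = 609.981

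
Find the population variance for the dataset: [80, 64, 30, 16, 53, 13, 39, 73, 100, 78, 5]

908.0826

Step 1: Compute the mean: (80 + 64 + 30 + 16 + 53 + 13 + 39 + 73 + 100 + 78 + 5) / 11 = 50.0909
Step 2: Compute squared deviations from the mean:
  (80 - 50.0909)^2 = 894.5537
  (64 - 50.0909)^2 = 193.4628
  (30 - 50.0909)^2 = 403.6446
  (16 - 50.0909)^2 = 1162.1901
  (53 - 50.0909)^2 = 8.4628
  (13 - 50.0909)^2 = 1375.7355
  (39 - 50.0909)^2 = 123.0083
  (73 - 50.0909)^2 = 524.8264
  (100 - 50.0909)^2 = 2490.9174
  (78 - 50.0909)^2 = 778.9174
  (5 - 50.0909)^2 = 2033.1901
Step 3: Sum of squared deviations = 9988.9091
Step 4: Population variance = 9988.9091 / 11 = 908.0826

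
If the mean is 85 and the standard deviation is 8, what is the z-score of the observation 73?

-1.5

Step 1: Recall the z-score formula: z = (x - mu) / sigma
Step 2: Substitute values: z = (73 - 85) / 8
Step 3: z = -12 / 8 = -1.5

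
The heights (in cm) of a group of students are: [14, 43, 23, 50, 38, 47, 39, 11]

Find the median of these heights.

38.5

Step 1: Sort the data in ascending order: [11, 14, 23, 38, 39, 43, 47, 50]
Step 2: The number of values is n = 8.
Step 3: Since n is even, the median is the average of positions 4 and 5:
  Median = (38 + 39) / 2 = 38.5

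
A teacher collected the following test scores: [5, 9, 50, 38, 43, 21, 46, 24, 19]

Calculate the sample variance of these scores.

271

Step 1: Compute the mean: (5 + 9 + 50 + 38 + 43 + 21 + 46 + 24 + 19) / 9 = 28.3333
Step 2: Compute squared deviations from the mean:
  (5 - 28.3333)^2 = 544.4444
  (9 - 28.3333)^2 = 373.7778
  (50 - 28.3333)^2 = 469.4444
  (38 - 28.3333)^2 = 93.4444
  (43 - 28.3333)^2 = 215.1111
  (21 - 28.3333)^2 = 53.7778
  (46 - 28.3333)^2 = 312.1111
  (24 - 28.3333)^2 = 18.7778
  (19 - 28.3333)^2 = 87.1111
Step 3: Sum of squared deviations = 2168
Step 4: Sample variance = 2168 / 8 = 271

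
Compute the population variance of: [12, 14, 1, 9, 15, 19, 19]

33.9184

Step 1: Compute the mean: (12 + 14 + 1 + 9 + 15 + 19 + 19) / 7 = 12.7143
Step 2: Compute squared deviations from the mean:
  (12 - 12.7143)^2 = 0.5102
  (14 - 12.7143)^2 = 1.6531
  (1 - 12.7143)^2 = 137.2245
  (9 - 12.7143)^2 = 13.7959
  (15 - 12.7143)^2 = 5.2245
  (19 - 12.7143)^2 = 39.5102
  (19 - 12.7143)^2 = 39.5102
Step 3: Sum of squared deviations = 237.4286
Step 4: Population variance = 237.4286 / 7 = 33.9184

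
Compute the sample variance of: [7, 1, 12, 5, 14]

27.7

Step 1: Compute the mean: (7 + 1 + 12 + 5 + 14) / 5 = 7.8
Step 2: Compute squared deviations from the mean:
  (7 - 7.8)^2 = 0.64
  (1 - 7.8)^2 = 46.24
  (12 - 7.8)^2 = 17.64
  (5 - 7.8)^2 = 7.84
  (14 - 7.8)^2 = 38.44
Step 3: Sum of squared deviations = 110.8
Step 4: Sample variance = 110.8 / 4 = 27.7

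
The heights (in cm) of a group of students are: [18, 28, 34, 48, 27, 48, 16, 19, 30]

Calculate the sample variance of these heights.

142.1944

Step 1: Compute the mean: (18 + 28 + 34 + 48 + 27 + 48 + 16 + 19 + 30) / 9 = 29.7778
Step 2: Compute squared deviations from the mean:
  (18 - 29.7778)^2 = 138.716
  (28 - 29.7778)^2 = 3.1605
  (34 - 29.7778)^2 = 17.8272
  (48 - 29.7778)^2 = 332.0494
  (27 - 29.7778)^2 = 7.716
  (48 - 29.7778)^2 = 332.0494
  (16 - 29.7778)^2 = 189.8272
  (19 - 29.7778)^2 = 116.1605
  (30 - 29.7778)^2 = 0.0494
Step 3: Sum of squared deviations = 1137.5556
Step 4: Sample variance = 1137.5556 / 8 = 142.1944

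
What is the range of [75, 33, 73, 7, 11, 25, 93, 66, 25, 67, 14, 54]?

86

Step 1: Identify the maximum value: max = 93
Step 2: Identify the minimum value: min = 7
Step 3: Range = max - min = 93 - 7 = 86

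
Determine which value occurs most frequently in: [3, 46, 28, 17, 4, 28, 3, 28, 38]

28

Step 1: Count the frequency of each value:
  3: appears 2 time(s)
  4: appears 1 time(s)
  17: appears 1 time(s)
  28: appears 3 time(s)
  38: appears 1 time(s)
  46: appears 1 time(s)
Step 2: The value 28 appears most frequently (3 times).
Step 3: Mode = 28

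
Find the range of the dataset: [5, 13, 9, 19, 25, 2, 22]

23

Step 1: Identify the maximum value: max = 25
Step 2: Identify the minimum value: min = 2
Step 3: Range = max - min = 25 - 2 = 23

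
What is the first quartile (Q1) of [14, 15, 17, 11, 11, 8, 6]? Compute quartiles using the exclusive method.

8

Step 1: Sort the data: [6, 8, 11, 11, 14, 15, 17]
Step 2: n = 7
Step 3: Using the exclusive quartile method:
  Q1 = 8
  Q2 (median) = 11
  Q3 = 15
  IQR = Q3 - Q1 = 15 - 8 = 7
Step 4: Q1 = 8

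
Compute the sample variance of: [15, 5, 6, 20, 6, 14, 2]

43.5714

Step 1: Compute the mean: (15 + 5 + 6 + 20 + 6 + 14 + 2) / 7 = 9.7143
Step 2: Compute squared deviations from the mean:
  (15 - 9.7143)^2 = 27.9388
  (5 - 9.7143)^2 = 22.2245
  (6 - 9.7143)^2 = 13.7959
  (20 - 9.7143)^2 = 105.7959
  (6 - 9.7143)^2 = 13.7959
  (14 - 9.7143)^2 = 18.3673
  (2 - 9.7143)^2 = 59.5102
Step 3: Sum of squared deviations = 261.4286
Step 4: Sample variance = 261.4286 / 6 = 43.5714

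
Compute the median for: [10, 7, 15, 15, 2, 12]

11

Step 1: Sort the data in ascending order: [2, 7, 10, 12, 15, 15]
Step 2: The number of values is n = 6.
Step 3: Since n is even, the median is the average of positions 3 and 4:
  Median = (10 + 12) / 2 = 11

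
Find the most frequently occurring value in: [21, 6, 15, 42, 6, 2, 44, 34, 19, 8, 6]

6

Step 1: Count the frequency of each value:
  2: appears 1 time(s)
  6: appears 3 time(s)
  8: appears 1 time(s)
  15: appears 1 time(s)
  19: appears 1 time(s)
  21: appears 1 time(s)
  34: appears 1 time(s)
  42: appears 1 time(s)
  44: appears 1 time(s)
Step 2: The value 6 appears most frequently (3 times).
Step 3: Mode = 6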